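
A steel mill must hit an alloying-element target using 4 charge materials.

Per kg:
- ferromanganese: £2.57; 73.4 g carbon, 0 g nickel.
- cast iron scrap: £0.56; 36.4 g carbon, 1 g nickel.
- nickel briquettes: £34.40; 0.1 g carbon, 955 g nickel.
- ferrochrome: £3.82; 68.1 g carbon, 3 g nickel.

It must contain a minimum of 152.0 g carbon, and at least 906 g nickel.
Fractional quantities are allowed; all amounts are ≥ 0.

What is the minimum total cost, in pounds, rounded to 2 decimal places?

This is a linear program. Let x1 = kg of ferromanganese, x2 = kg of cast iron scrap, x3 = kg of nickel briquettes, x4 = kg of ferrochrome.
Minimise 2.57x1 + 0.56x2 + 34.4x3 + 3.82x4 s.t.:
  73.4x1 + 36.4x2 + 0.1x3 + 68.1x4 ≥ 152   (carbon)
  1x2 + 955x3 + 3x4 ≥ 906   (nickel)
  x1, x2, x3, x4 ≥ 0.
The optimal basis is {cast iron scrap, nickel briquettes}; ferromanganese, ferrochrome drop out. Binding constraints: carbon and nickel.
Optimal quantities: cast iron scrap = 4.173 kg, nickel briquettes = 0.9443 kg.
Total cost: 0.56·4.173 + 34.4·0.9443 = 34.8208.

£34.82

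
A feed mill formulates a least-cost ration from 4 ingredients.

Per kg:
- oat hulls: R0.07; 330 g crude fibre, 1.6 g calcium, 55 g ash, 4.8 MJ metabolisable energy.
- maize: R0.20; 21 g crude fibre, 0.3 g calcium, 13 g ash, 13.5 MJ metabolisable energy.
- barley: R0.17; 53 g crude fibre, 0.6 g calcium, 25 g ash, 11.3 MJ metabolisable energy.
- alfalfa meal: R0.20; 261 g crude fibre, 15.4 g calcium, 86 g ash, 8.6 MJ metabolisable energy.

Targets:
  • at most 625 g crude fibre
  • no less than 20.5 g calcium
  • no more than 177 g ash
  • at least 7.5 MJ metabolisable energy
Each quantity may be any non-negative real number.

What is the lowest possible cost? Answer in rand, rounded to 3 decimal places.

Let x1 = kg of oat hulls, x2 = kg of maize, x3 = kg of barley, x4 = kg of alfalfa meal.
Minimise 0.07x1 + 0.2x2 + 0.17x3 + 0.2x4 subject to:
  330x1 + 21x2 + 53x3 + 261x4 ≤ 625   (crude fibre)
  1.6x1 + 0.3x2 + 0.6x3 + 15.4x4 ≥ 20.5   (calcium)
  55x1 + 13x2 + 25x3 + 86x4 ≤ 177   (ash)
  4.8x1 + 13.5x2 + 11.3x3 + 8.6x4 ≥ 7.5   (metabolisable energy)
  x1, x2, x3, x4 ≥ 0.
The minimum-cost mix takes nothing from oat hulls, maize, barley — only alfalfa meal. Binding constraint: calcium.
Optimal quantities: alfalfa meal = 1.331 kg.
Hence cost = 0.2·1.331 = R0.26620.

R0.266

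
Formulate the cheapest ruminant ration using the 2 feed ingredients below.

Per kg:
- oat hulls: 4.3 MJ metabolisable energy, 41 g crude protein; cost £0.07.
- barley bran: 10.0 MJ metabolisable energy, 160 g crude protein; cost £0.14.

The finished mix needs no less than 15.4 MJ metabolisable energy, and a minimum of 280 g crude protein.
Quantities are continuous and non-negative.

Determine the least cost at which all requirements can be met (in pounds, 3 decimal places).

£0.245

Let x1 = kg of oat hulls, x2 = kg of barley bran.
min 0.07x1 + 0.14x2 s.t.:
  4.3x1 + 10x2 ≥ 15.4   (metabolisable energy)
  41x1 + 160x2 ≥ 280   (crude protein)
  x1, x2 ≥ 0.
The cheapest feasible vertex uses only barley bran; oat hulls is not used. There the crude protein constraint is tight.
Solving gives x2 = 1.75.
Total cost: 0.14·1.75 = 0.24500.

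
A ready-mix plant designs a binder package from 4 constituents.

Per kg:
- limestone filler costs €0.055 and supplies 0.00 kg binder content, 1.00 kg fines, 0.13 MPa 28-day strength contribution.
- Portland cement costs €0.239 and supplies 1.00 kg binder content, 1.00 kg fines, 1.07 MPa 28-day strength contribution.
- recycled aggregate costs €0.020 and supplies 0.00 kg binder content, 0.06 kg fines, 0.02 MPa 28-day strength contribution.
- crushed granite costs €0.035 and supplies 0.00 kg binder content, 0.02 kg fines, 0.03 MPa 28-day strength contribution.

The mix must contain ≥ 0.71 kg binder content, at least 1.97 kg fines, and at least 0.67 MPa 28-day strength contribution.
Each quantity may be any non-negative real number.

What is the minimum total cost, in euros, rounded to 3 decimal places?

Treat it as an LP. Let x1 = kg of limestone filler, x2 = kg of Portland cement, x3 = kg of recycled aggregate, x4 = kg of crushed granite.
Minimize 0.055x1 + 0.239x2 + 0.02x3 + 0.035x4 subject to:
  1x2 ≥ 0.71   (binder content)
  1x1 + 1x2 + 0.06x3 + 0.02x4 ≥ 1.97   (fines)
  0.13x1 + 1.07x2 + 0.02x3 + 0.03x4 ≥ 0.67   (28-day strength contribution)
  x1, x2, x3, x4 ≥ 0.
The optimal basis is {limestone filler, Portland cement}; recycled aggregate, crushed granite drop out. Binding constraints: binder content and fines.
Optimal quantities: limestone filler = 1.26 kg, Portland cement = 0.71 kg.
Total cost: 0.055·1.26 + 0.239·0.71 = 0.23899.

€0.239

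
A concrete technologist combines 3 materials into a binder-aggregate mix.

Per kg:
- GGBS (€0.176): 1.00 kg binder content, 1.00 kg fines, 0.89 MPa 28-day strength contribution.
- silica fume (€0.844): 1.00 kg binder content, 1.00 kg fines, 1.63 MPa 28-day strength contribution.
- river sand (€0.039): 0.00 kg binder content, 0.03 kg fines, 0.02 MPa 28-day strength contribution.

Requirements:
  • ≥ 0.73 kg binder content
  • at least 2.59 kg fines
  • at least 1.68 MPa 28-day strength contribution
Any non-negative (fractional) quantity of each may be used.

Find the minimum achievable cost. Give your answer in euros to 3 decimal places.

Let x1 = kg of GGBS, x2 = kg of silica fume, x3 = kg of river sand.
Minimise 0.176x1 + 0.844x2 + 0.039x3 subject to:
  1x1 + 1x2 ≥ 0.73   (binder content)
  1x1 + 1x2 + 0.03x3 ≥ 2.59   (fines)
  0.89x1 + 1.63x2 + 0.02x3 ≥ 1.68   (28-day strength contribution)
  x1, x2, x3 ≥ 0.
The cheapest feasible vertex uses only GGBS; silica fume, river sand are not used. Binding constraint: fines.
So GGBS = 2.59 kg.
Objective = 0.176·2.59 = 0.45584.

€0.456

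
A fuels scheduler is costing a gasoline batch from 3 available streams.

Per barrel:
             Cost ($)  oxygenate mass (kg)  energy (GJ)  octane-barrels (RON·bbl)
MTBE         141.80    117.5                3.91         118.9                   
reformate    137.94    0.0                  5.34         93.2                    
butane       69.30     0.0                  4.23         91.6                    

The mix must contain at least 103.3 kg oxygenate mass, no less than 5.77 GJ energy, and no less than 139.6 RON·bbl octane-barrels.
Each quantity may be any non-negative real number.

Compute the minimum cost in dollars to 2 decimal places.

Let x1 = barrels of MTBE, x2 = barrels of reformate, x3 = barrels of butane.
Minimise 141.8x1 + 137.94x2 + 69.3x3 subject to:
  117.5x1 ≥ 103.3   (oxygenate mass)
  3.91x1 + 5.34x2 + 4.23x3 ≥ 5.77   (energy)
  118.9x1 + 93.2x2 + 91.6x3 ≥ 139.6   (octane-barrels)
  x1, x2, x3 ≥ 0.
At the optimum only MTBE, butane are positive (reformate = 0). The oxygenate mass and energy requirements are met with equality.
That vertex is x1 = 0.87915, x3 = 0.55142.
Cost = 141.8·0.87915 + 69.3·0.55142 = 162.8769.

$162.88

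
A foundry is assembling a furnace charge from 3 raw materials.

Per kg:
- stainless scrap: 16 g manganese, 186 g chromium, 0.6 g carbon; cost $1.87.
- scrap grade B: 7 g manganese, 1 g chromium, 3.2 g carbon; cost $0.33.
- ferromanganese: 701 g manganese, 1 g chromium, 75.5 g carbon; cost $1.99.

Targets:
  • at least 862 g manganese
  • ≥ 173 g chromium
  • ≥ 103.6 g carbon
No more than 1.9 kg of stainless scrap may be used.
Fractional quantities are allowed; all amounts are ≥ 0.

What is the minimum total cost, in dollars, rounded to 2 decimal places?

$4.44

Let x1 = kg of stainless scrap, x2 = kg of scrap grade B, x3 = kg of ferromanganese.
min 1.87x1 + 0.33x2 + 1.99x3 with:
  16x1 + 7x2 + 701x3 ≥ 862   (manganese)
  186x1 + 1x2 + 1x3 ≥ 173   (chromium)
  0.6x1 + 3.2x2 + 75.5x3 ≥ 103.6   (carbon)
  x1 ≤ 1.9
  x1, x2, x3 ≥ 0.
The cheapest feasible vertex uses only stainless scrap, ferromanganese; scrap grade B is not used. The chromium and carbon requirements are met with equality.
So stainless scrap = 0.9228 kg, ferromanganese = 1.365 kg.
Hence cost = 1.87·0.9228 + 1.99·1.365 = $4.4420.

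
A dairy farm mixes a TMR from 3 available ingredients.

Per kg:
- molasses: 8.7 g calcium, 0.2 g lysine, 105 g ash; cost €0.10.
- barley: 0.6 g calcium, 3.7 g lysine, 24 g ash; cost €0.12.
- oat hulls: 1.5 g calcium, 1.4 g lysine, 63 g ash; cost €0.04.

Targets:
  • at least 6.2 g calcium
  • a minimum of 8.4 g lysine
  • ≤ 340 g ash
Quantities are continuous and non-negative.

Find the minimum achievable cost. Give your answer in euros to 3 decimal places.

Set it up as a linear program. Let x1 = kg of molasses, x2 = kg of barley, x3 = kg of oat hulls.
Minimise 0.1x1 + 0.12x2 + 0.04x3 s.t.:
  8.7x1 + 0.6x2 + 1.5x3 ≥ 6.2   (calcium)
  0.2x1 + 3.7x2 + 1.4x3 ≥ 8.4   (lysine)
  105x1 + 24x2 + 63x3 ≤ 340   (ash)
  x1, x2, x3 ≥ 0.
At the optimum only barley, oat hulls are positive (molasses = 0). There the lysine and ash constraints are tight.
Solving gives x2 = 0.2667, x3 = 5.295.
Hence cost = 0.12·0.2667 + 0.04·5.295 = €0.24380.

€0.244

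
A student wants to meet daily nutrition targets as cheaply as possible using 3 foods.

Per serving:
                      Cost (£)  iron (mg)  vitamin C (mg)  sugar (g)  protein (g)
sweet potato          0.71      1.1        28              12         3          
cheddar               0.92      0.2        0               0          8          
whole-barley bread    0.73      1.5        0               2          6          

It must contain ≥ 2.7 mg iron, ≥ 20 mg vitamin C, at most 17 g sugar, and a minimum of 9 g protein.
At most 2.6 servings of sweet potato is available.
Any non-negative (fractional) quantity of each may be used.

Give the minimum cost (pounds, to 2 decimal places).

This is a linear program. Let x1 = servings of sweet potato, x2 = servings of cheddar, x3 = servings of whole-barley bread.
Minimise 0.71x1 + 0.92x2 + 0.73x3 with:
  1.1x1 + 0.2x2 + 1.5x3 ≥ 2.7   (iron)
  28x1 ≥ 20   (vitamin C)
  12x1 + 2x3 ≤ 17   (sugar)
  3x1 + 8x2 + 6x3 ≥ 9   (protein)
  x1 ≤ 2.6
  x1, x2, x3 ≥ 0.
The minimum-cost mix takes nothing from cheddar — only sweet potato, whole-barley bread. There the iron and vitamin C constraints are tight.
Solving gives x1 = 0.7143, x3 = 1.276.
Hence cost = 0.71·0.7143 + 0.73·1.276 = £1.4386.

£1.44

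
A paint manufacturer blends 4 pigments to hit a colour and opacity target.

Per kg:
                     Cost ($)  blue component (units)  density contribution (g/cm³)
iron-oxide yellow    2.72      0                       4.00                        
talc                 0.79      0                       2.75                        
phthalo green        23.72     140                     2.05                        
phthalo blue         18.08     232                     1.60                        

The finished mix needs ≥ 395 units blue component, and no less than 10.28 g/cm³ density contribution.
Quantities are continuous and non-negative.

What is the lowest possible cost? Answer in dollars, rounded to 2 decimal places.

Set it up as a linear program. Let x1 = kg of iron-oxide yellow, x2 = kg of talc, x3 = kg of phthalo green, x4 = kg of phthalo blue.
min 2.72x1 + 0.79x2 + 23.72x3 + 18.08x4 s.t.:
  140x3 + 232x4 ≥ 395   (blue component)
  4x1 + 2.75x2 + 2.05x3 + 1.6x4 ≥ 10.28   (density contribution)
  x1, x2, x3, x4 ≥ 0.
The optimal basis is {talc, phthalo blue}; iron-oxide yellow, phthalo green drop out. Binding constraints: blue component and density contribution.
Optimal quantities: talc = 2.7476 kg, phthalo blue = 1.7026 kg.
Objective = 0.79·2.7476 + 18.08·1.7026 = 32.9536.

$32.95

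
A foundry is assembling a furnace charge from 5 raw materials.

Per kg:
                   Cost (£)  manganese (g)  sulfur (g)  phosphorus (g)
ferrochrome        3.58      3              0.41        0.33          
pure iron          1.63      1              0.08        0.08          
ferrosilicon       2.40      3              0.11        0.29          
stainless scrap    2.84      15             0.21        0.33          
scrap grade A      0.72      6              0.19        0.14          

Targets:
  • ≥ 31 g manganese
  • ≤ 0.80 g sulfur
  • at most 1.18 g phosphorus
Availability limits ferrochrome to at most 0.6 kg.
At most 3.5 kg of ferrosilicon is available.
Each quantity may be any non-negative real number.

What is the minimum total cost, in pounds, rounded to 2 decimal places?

£4.43

This is a linear program. Let x1 = kg of ferrochrome, x2 = kg of pure iron, x3 = kg of ferrosilicon, x4 = kg of stainless scrap, x5 = kg of scrap grade A.
Minimize 3.58x1 + 1.63x2 + 2.4x3 + 2.84x4 + 0.72x5 with:
  3x1 + 1x2 + 3x3 + 15x4 + 6x5 ≥ 31   (manganese)
  0.41x1 + 0.08x2 + 0.11x3 + 0.21x4 + 0.19x5 ≤ 0.8   (sulfur)
  0.33x1 + 0.08x2 + 0.29x3 + 0.33x4 + 0.14x5 ≤ 1.18   (phosphorus)
  x1 ≤ 0.6
  x3 ≤ 3.5
  x1, x2, x3, x4, x5 ≥ 0.
The optimal basis is {stainless scrap, scrap grade A}; ferrochrome, pure iron, ferrosilicon drop out. Binding constraints: manganese and sulfur.
That vertex is x4 = 0.6855, x5 = 3.453.
Total cost: 2.84·0.6855 + 0.72·3.453 = 4.4330.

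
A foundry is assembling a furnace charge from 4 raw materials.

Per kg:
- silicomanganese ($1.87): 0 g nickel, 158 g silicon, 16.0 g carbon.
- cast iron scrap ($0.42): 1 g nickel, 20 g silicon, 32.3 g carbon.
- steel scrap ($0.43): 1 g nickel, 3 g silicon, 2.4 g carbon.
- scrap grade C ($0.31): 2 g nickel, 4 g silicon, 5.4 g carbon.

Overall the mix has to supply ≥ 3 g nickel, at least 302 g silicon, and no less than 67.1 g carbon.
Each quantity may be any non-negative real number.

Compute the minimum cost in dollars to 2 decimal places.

$4.02

Set it up as a linear program. Let x1 = kg of silicomanganese, x2 = kg of cast iron scrap, x3 = kg of steel scrap, x4 = kg of scrap grade C.
Minimise 1.87x1 + 0.42x2 + 0.43x3 + 0.31x4 s.t.:
  1x2 + 1x3 + 2x4 ≥ 3   (nickel)
  158x1 + 20x2 + 3x3 + 4x4 ≥ 302   (silicon)
  16x1 + 32.3x2 + 2.4x3 + 5.4x4 ≥ 67.1   (carbon)
  x1, x2, x3, x4 ≥ 0.
The minimum-cost mix takes nothing from steel scrap — only silicomanganese, cast iron scrap, scrap grade C. There the nickel, silicon, carbon constraints are tight.
Solving gives x1 = 1.754, x2 = 1.045, x4 = 0.9775.
Total cost: 1.87·1.754 + 0.42·1.045 + 0.31·0.9775 = 4.0219.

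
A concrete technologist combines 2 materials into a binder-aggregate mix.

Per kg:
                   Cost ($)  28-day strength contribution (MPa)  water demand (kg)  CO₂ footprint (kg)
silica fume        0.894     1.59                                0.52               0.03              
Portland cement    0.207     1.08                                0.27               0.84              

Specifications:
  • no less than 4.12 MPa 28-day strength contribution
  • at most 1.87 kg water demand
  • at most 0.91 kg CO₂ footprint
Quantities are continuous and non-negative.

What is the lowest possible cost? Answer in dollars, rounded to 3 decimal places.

$1.910

Treat it as an LP. Let x1 = kg of silica fume, x2 = kg of Portland cement.
Minimise 0.894x1 + 0.207x2 with:
  1.59x1 + 1.08x2 ≥ 4.12   (28-day strength contribution)
  0.52x1 + 0.27x2 ≤ 1.87   (water demand)
  0.03x1 + 0.84x2 ≤ 0.91   (CO₂ footprint)
  x1, x2 ≥ 0.
Both inputs are positive at the optimum. Binding constraints: 28-day strength contribution and CO₂ footprint.
Optimal quantities: silica fume = 1.901 kg, Portland cement = 1.015 kg.
Objective = 0.894·1.901 + 0.207·1.015 = 1.90960.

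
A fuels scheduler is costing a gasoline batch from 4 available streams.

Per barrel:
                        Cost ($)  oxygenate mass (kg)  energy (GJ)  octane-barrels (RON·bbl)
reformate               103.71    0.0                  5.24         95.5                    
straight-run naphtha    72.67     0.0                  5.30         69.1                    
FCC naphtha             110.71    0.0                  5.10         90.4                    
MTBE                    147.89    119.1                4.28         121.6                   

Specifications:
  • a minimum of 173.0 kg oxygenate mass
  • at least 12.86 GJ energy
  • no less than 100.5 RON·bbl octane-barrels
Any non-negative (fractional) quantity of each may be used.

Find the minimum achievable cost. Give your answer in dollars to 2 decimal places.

$305.90

Let x1 = barrels of reformate, x2 = barrels of straight-run naphtha, x3 = barrels of FCC naphtha, x4 = barrels of MTBE.
Minimise 103.71x1 + 72.67x2 + 110.71x3 + 147.89x4 s.t.:
  119.1x4 ≥ 173   (oxygenate mass)
  5.24x1 + 5.3x2 + 5.1x3 + 4.28x4 ≥ 12.86   (energy)
  95.5x1 + 69.1x2 + 90.4x3 + 121.6x4 ≥ 100.5   (octane-barrels)
  x1, x2, x3, x4 ≥ 0.
At the optimum only straight-run naphtha, MTBE are positive (reformate, FCC naphtha = 0). Binding constraints: oxygenate mass and energy.
That vertex is x2 = 1.2534, x4 = 1.45256.
Objective = 72.67·1.2534 + 147.89·1.45256 = 305.9037.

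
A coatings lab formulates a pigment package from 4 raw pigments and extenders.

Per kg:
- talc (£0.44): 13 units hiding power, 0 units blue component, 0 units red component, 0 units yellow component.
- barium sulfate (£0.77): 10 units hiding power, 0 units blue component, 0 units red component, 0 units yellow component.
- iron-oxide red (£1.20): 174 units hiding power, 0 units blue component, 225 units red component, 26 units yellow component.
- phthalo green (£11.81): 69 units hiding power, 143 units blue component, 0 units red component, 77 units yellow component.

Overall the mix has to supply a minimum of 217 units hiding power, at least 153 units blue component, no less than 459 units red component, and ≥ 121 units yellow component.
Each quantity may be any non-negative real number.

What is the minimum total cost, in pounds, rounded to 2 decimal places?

Let x1 = kg of talc, x2 = kg of barium sulfate, x3 = kg of iron-oxide red, x4 = kg of phthalo green.
min 0.44x1 + 0.77x2 + 1.2x3 + 11.81x4 with:
  13x1 + 10x2 + 174x3 + 69x4 ≥ 217   (hiding power)
  143x4 ≥ 153   (blue component)
  225x3 ≥ 459   (red component)
  26x3 + 77x4 ≥ 121   (yellow component)
  x1, x2, x3, x4 ≥ 0.
The cheapest feasible vertex uses only iron-oxide red, phthalo green; talc, barium sulfate are not used. Binding constraints: blue component and red component.
So iron-oxide red = 2.04 kg, phthalo green = 1.07 kg.
Total cost: 1.2·2.04 + 11.81·1.07 = 15.0847.

£15.08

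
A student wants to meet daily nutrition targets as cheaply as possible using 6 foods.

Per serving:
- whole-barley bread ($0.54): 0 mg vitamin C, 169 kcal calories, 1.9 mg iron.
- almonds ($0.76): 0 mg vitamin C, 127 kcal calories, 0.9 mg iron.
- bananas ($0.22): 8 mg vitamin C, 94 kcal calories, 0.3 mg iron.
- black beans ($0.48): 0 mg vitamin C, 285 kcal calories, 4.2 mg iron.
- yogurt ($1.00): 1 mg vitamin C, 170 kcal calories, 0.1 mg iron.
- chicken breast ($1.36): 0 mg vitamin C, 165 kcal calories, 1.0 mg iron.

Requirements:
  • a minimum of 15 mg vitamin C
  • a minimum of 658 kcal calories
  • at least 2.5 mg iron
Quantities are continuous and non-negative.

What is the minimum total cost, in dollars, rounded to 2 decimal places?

$1.22

Let x1 = servings of whole-barley bread, x2 = servings of almonds, x3 = servings of bananas, x4 = servings of black beans, x5 = servings of yogurt, x6 = servings of chicken breast.
Minimise 0.54x1 + 0.76x2 + 0.22x3 + 0.48x4 + 1x5 + 1.36x6 with:
  8x3 + 1x5 ≥ 15   (vitamin C)
  169x1 + 127x2 + 94x3 + 285x4 + 170x5 + 165x6 ≥ 658   (calories)
  1.9x1 + 0.9x2 + 0.3x3 + 4.2x4 + 0.1x5 + 1x6 ≥ 2.5   (iron)
  x1, x2, x3, x4, x5, x6 ≥ 0.
At the optimum only bananas, black beans are positive (whole-barley bread, almonds, yogurt, chicken breast = 0). Binding constraints: vitamin C and calories.
That vertex is x3 = 1.875, x4 = 1.69.
Objective = 0.22·1.875 + 0.48·1.69 = 1.2237.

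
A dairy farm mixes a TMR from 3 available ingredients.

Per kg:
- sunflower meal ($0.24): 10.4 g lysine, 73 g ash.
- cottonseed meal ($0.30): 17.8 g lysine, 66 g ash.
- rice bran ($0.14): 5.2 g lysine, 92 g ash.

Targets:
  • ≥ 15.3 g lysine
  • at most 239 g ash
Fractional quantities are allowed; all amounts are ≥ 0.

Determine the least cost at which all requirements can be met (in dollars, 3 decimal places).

This is a linear program. Let x1 = kg of sunflower meal, x2 = kg of cottonseed meal, x3 = kg of rice bran.
Minimize 0.24x1 + 0.3x2 + 0.14x3 with:
  10.4x1 + 17.8x2 + 5.2x3 ≥ 15.3   (lysine)
  73x1 + 66x2 + 92x3 ≤ 239   (ash)
  x1, x2, x3 ≥ 0.
At the optimum only cottonseed meal is positive (sunflower meal, rice bran = 0). There the lysine constraint is tight.
That vertex is x2 = 0.8596.
Hence cost = 0.3·0.8596 = $0.25788.

$0.258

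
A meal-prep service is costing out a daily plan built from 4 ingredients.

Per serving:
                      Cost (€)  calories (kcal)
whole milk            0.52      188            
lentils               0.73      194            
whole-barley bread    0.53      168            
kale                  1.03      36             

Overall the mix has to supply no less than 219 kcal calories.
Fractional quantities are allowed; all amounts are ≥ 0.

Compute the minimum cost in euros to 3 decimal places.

Let x1 = servings of whole milk, x2 = servings of lentils, x3 = servings of whole-barley bread, x4 = servings of kale.
Minimise 0.52x1 + 0.73x2 + 0.53x3 + 1.03x4 s.t.:
  188x1 + 194x2 + 168x3 + 36x4 ≥ 219   (calories)
  x1, x2, x3, x4 ≥ 0.
The cheapest feasible vertex uses only whole milk; lentils, whole-barley bread, kale are not used. Binding constraint: calories.
So whole milk = 1.165 servings.
Objective = 0.52·1.165 = 0.60580.

€0.606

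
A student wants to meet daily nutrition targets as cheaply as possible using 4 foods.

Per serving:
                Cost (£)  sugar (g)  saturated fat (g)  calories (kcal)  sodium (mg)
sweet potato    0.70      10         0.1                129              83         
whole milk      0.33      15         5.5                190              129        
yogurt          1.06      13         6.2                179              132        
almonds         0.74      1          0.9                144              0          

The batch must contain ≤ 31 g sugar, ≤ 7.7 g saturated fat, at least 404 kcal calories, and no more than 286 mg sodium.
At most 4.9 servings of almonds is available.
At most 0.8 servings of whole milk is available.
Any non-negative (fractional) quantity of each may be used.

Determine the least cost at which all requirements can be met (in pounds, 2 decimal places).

This is a linear program. Let x1 = servings of sweet potato, x2 = servings of whole milk, x3 = servings of yogurt, x4 = servings of almonds.
min 0.7x1 + 0.33x2 + 1.06x3 + 0.74x4 with:
  10x1 + 15x2 + 13x3 + 1x4 ≤ 31   (sugar)
  0.1x1 + 5.5x2 + 6.2x3 + 0.9x4 ≤ 7.7   (saturated fat)
  129x1 + 190x2 + 179x3 + 144x4 ≥ 404   (calories)
  83x1 + 129x2 + 132x3 ≤ 286   (sodium)
  x4 ≤ 4.9
  x2 ≤ 0.8
  x1, x2, x3, x4 ≥ 0.
At the optimum only whole milk, almonds are positive (sweet potato, yogurt = 0). Binding constraints: calories and the whole milk cap.
Optimal quantities: whole milk = 0.8 servings, almonds = 1.75 servings.
Total cost: 0.33·0.8 + 0.74·1.75 = 1.5590.

£1.56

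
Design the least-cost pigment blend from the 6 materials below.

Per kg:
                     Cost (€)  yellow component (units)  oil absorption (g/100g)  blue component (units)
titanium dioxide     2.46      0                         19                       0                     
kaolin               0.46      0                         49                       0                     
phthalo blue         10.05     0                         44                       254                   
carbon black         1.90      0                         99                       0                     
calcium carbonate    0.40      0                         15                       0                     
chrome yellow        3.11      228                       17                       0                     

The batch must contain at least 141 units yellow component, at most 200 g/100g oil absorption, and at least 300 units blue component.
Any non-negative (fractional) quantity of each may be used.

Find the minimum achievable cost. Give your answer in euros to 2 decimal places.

€13.79

Treat it as an LP. Let x1 = kg of titanium dioxide, x2 = kg of kaolin, x3 = kg of phthalo blue, x4 = kg of carbon black, x5 = kg of calcium carbonate, x6 = kg of chrome yellow.
Minimize 2.46x1 + 0.46x2 + 10.05x3 + 1.9x4 + 0.4x5 + 3.11x6 with:
  228x6 ≥ 141   (yellow component)
  19x1 + 49x2 + 44x3 + 99x4 + 15x5 + 17x6 ≤ 200   (oil absorption)
  254x3 ≥ 300   (blue component)
  x1, x2, x3, x4, x5, x6 ≥ 0.
The minimum-cost mix takes nothing from titanium dioxide, kaolin, carbon black, calcium carbonate — only phthalo blue, chrome yellow. Binding constraints: yellow component and blue component.
Solving gives x3 = 1.181, x6 = 0.6184.
Objective = 10.05·1.181 + 3.11·0.6184 = 13.7923.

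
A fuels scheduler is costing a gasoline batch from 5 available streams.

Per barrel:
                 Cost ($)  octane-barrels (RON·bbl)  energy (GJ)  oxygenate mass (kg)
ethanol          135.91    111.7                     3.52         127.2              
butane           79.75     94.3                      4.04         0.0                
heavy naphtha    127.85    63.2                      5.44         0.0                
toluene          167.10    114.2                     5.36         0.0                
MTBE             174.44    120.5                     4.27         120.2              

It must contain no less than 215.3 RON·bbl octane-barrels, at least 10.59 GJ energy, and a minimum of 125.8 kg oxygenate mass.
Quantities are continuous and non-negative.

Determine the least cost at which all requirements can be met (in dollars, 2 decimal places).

Set it up as a linear program. Let x1 = barrels of ethanol, x2 = barrels of butane, x3 = barrels of heavy naphtha, x4 = barrels of toluene, x5 = barrels of MTBE.
Minimize 135.91x1 + 79.75x2 + 127.85x3 + 167.1x4 + 174.44x5 subject to:
  111.7x1 + 94.3x2 + 63.2x3 + 114.2x4 + 120.5x5 ≥ 215.3   (octane-barrels)
  3.52x1 + 4.04x2 + 5.44x3 + 5.36x4 + 4.27x5 ≥ 10.59   (energy)
  127.2x1 + 120.2x5 ≥ 125.8   (oxygenate mass)
  x1, x2, x3, x4, x5 ≥ 0.
The minimum-cost mix takes nothing from heavy naphtha, toluene, MTBE — only ethanol, butane. There the energy and oxygenate mass constraints are tight.
That vertex is x1 = 0.98899, x2 = 1.7596.
Hence cost = 135.91·0.98899 + 79.75·1.7596 = $274.7417.

$274.74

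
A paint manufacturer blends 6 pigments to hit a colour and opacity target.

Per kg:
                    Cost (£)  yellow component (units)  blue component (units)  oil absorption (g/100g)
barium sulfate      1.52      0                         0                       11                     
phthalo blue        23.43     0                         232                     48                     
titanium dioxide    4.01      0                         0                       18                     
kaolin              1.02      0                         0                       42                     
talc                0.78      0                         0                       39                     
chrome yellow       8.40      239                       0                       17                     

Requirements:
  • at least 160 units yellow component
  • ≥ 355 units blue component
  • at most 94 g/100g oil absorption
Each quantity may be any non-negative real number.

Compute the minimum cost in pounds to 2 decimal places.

Treat it as an LP. Let x1 = kg of barium sulfate, x2 = kg of phthalo blue, x3 = kg of titanium dioxide, x4 = kg of kaolin, x5 = kg of talc, x6 = kg of chrome yellow.
Minimize 1.52x1 + 23.43x2 + 4.01x3 + 1.02x4 + 0.78x5 + 8.4x6 s.t.:
  239x6 ≥ 160   (yellow component)
  232x2 ≥ 355   (blue component)
  11x1 + 48x2 + 18x3 + 42x4 + 39x5 + 17x6 ≤ 94   (oil absorption)
  x1, x2, x3, x4, x5, x6 ≥ 0.
The minimum-cost mix takes nothing from barium sulfate, titanium dioxide, kaolin, talc — only phthalo blue, chrome yellow. Binding constraints: yellow component and blue component.
So phthalo blue = 1.5302 kg, chrome yellow = 0.66946 kg.
Cost = 23.43·1.5302 + 8.4·0.66946 = 41.4761.

£41.48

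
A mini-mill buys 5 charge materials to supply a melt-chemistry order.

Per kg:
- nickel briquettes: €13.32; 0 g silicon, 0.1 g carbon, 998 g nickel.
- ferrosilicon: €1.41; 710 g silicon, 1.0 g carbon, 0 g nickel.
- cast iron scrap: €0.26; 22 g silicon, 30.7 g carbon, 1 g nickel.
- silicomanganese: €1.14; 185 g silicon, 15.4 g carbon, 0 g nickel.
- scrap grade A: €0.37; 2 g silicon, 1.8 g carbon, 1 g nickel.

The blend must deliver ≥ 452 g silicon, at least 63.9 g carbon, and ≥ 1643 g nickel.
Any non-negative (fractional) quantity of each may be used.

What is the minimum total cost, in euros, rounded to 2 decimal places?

Treat it as an LP. Let x1 = kg of nickel briquettes, x2 = kg of ferrosilicon, x3 = kg of cast iron scrap, x4 = kg of silicomanganese, x5 = kg of scrap grade A.
Minimise 13.32x1 + 1.41x2 + 0.26x3 + 1.14x4 + 0.37x5 s.t.:
  710x2 + 22x3 + 185x4 + 2x5 ≥ 452   (silicon)
  0.1x1 + 1x2 + 30.7x3 + 15.4x4 + 1.8x5 ≥ 63.9   (carbon)
  998x1 + 1x3 + 1x5 ≥ 1643   (nickel)
  x1, x2, x3, x4, x5 ≥ 0.
The optimal basis is {nickel briquettes, ferrosilicon, cast iron scrap}; silicomanganese, scrap grade A drop out. There the silicon, carbon, nickel constraints are tight.
Solving gives x1 = 1.644, x2 = 0.5729, x3 = 2.057.
Objective = 13.32·1.644 + 1.41·0.5729 + 0.26·2.057 = 23.2407.

€23.24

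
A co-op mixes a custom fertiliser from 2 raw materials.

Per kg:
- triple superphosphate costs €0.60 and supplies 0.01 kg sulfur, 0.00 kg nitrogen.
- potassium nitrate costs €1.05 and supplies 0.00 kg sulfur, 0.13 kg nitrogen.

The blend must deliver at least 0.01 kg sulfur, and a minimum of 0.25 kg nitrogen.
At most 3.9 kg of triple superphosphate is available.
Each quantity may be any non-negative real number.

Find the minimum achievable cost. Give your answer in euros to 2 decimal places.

Let x1 = kg of triple superphosphate, x2 = kg of potassium nitrate.
min 0.6x1 + 1.05x2 subject to:
  0.01x1 ≥ 0.01   (sulfur)
  0.13x2 ≥ 0.25   (nitrogen)
  x1 ≤ 3.9
  x1, x2 ≥ 0.
Both inputs are positive at the optimum. There the sulfur and nitrogen constraints are tight.
Optimal quantities: triple superphosphate = 1 kg, potassium nitrate = 1.923 kg.
Cost = 0.6·1 + 1.05·1.923 = 2.6192.

€2.62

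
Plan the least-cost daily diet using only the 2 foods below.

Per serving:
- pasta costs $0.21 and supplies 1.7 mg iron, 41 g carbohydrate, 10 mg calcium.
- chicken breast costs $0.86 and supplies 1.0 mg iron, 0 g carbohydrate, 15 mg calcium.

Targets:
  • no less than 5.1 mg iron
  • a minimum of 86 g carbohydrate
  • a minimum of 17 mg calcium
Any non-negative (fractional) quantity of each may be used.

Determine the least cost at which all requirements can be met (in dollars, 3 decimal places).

Let x1 = servings of pasta, x2 = servings of chicken breast.
Minimise 0.21x1 + 0.86x2 s.t.:
  1.7x1 + 1x2 ≥ 5.1   (iron)
  41x1 ≥ 86   (carbohydrate)
  10x1 + 15x2 ≥ 17   (calcium)
  x1, x2 ≥ 0.
The cheapest feasible vertex uses only pasta; chicken breast is not used. Binding constraint: iron.
That vertex is x1 = 3.
Cost = 0.21·3 = 0.63000.

$0.630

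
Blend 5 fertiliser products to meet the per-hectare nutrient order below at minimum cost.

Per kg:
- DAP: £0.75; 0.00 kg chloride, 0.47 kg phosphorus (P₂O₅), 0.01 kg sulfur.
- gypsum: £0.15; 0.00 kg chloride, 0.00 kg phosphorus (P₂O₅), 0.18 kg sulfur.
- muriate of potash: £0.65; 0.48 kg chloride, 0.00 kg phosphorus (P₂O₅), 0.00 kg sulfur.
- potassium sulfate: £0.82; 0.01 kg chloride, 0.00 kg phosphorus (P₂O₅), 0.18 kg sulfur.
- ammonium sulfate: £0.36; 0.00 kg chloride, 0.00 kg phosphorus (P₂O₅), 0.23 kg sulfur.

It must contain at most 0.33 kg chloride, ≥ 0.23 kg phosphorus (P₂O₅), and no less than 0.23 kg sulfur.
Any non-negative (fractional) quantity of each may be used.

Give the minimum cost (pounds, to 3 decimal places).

Let x1 = kg of DAP, x2 = kg of gypsum, x3 = kg of muriate of potash, x4 = kg of potassium sulfate, x5 = kg of ammonium sulfate.
Minimize 0.75x1 + 0.15x2 + 0.65x3 + 0.82x4 + 0.36x5 s.t.:
  0.48x3 + 0.01x4 ≤ 0.33   (chloride)
  0.47x1 ≥ 0.23   (phosphorus (P₂O₅))
  0.01x1 + 0.18x2 + 0.18x4 + 0.23x5 ≥ 0.23   (sulfur)
  x1, x2, x3, x4, x5 ≥ 0.
At the optimum only DAP, gypsum are positive (muriate of potash, potassium sulfate, ammonium sulfate = 0). Binding constraints: phosphorus (P₂O₅) and sulfur.
Solving gives x1 = 0.4894, x2 = 1.251.
Hence cost = 0.75·0.4894 + 0.15·1.251 = £0.55470.

£0.555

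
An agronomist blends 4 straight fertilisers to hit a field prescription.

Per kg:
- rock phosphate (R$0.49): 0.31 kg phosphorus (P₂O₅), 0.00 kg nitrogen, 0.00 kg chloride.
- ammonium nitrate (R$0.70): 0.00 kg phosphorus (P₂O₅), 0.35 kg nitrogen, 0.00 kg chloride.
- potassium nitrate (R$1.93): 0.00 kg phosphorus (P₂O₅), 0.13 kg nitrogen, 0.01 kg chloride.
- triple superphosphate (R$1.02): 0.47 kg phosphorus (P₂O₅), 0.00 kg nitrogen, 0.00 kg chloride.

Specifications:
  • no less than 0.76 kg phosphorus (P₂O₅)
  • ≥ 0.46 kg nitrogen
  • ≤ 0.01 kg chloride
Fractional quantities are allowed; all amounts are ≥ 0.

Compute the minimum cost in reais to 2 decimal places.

Treat it as an LP. Let x1 = kg of rock phosphate, x2 = kg of ammonium nitrate, x3 = kg of potassium nitrate, x4 = kg of triple superphosphate.
Minimise 0.49x1 + 0.7x2 + 1.93x3 + 1.02x4 with:
  0.31x1 + 0.47x4 ≥ 0.76   (phosphorus (P₂O₅))
  0.35x2 + 0.13x3 ≥ 0.46   (nitrogen)
  0.01x3 ≤ 0.01   (chloride)
  x1, x2, x3, x4 ≥ 0.
The minimum-cost mix takes nothing from potassium nitrate, triple superphosphate — only rock phosphate, ammonium nitrate. Binding constraints: phosphorus (P₂O₅) and nitrogen.
Optimal quantities: rock phosphate = 2.452 kg, ammonium nitrate = 1.314 kg.
Objective = 0.49·2.452 + 0.7·1.314 = 2.1213.

R$2.12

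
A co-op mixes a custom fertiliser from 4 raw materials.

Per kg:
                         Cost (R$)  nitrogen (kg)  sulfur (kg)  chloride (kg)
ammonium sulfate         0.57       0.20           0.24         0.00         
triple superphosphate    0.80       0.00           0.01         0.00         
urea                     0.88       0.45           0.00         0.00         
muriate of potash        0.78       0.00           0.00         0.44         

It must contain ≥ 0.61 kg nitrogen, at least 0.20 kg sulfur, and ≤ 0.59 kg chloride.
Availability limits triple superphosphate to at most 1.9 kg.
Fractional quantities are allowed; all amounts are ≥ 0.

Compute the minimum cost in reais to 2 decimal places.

This is a linear program. Let x1 = kg of ammonium sulfate, x2 = kg of triple superphosphate, x3 = kg of urea, x4 = kg of muriate of potash.
Minimise 0.57x1 + 0.8x2 + 0.88x3 + 0.78x4 s.t.:
  0.2x1 + 0.45x3 ≥ 0.61   (nitrogen)
  0.24x1 + 0.01x2 ≥ 0.2   (sulfur)
  0.44x4 ≤ 0.59   (chloride)
  x2 ≤ 1.9
  x1, x2, x3, x4 ≥ 0.
The minimum-cost mix takes nothing from triple superphosphate, muriate of potash — only ammonium sulfate, urea. The nitrogen and sulfur requirements are met with equality.
So ammonium sulfate = 0.8333 kg, urea = 0.9852 kg.
Total cost: 0.57·0.8333 + 0.88·0.9852 = 1.3420.

R$1.34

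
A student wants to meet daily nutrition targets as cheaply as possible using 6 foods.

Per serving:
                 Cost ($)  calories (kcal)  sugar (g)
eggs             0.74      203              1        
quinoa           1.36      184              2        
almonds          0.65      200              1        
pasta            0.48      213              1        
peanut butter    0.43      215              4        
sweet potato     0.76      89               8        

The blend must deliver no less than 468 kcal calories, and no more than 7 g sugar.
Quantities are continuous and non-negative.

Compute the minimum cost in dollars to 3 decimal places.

$0.967

Set it up as a linear program. Let x1 = servings of eggs, x2 = servings of quinoa, x3 = servings of almonds, x4 = servings of pasta, x5 = servings of peanut butter, x6 = servings of sweet potato.
Minimize 0.74x1 + 1.36x2 + 0.65x3 + 0.48x4 + 0.43x5 + 0.76x6 with:
  203x1 + 184x2 + 200x3 + 213x4 + 215x5 + 89x6 ≥ 468   (calories)
  1x1 + 2x2 + 1x3 + 1x4 + 4x5 + 8x6 ≤ 7   (sugar)
  x1, x2, x3, x4, x5, x6 ≥ 0.
The cheapest feasible vertex uses only pasta, peanut butter; eggs, quinoa, almonds, sweet potato are not used. The calories and sugar requirements are met with equality.
Optimal quantities: pasta = 0.5761 servings, peanut butter = 1.606 servings.
Objective = 0.48·0.5761 + 0.43·1.606 = 0.96711.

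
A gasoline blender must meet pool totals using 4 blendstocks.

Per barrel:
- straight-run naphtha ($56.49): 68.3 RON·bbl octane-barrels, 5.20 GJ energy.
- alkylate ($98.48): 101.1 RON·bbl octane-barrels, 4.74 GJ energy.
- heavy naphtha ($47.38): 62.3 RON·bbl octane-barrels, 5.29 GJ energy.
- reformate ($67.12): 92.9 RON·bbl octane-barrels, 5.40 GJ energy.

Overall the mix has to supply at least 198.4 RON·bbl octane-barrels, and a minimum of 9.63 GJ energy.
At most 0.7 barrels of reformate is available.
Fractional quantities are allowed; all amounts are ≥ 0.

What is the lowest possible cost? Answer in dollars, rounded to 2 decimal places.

Let x1 = barrels of straight-run naphtha, x2 = barrels of alkylate, x3 = barrels of heavy naphtha, x4 = barrels of reformate.
Minimise 56.49x1 + 98.48x2 + 47.38x3 + 67.12x4 with:
  68.3x1 + 101.1x2 + 62.3x3 + 92.9x4 ≥ 198.4   (octane-barrels)
  5.2x1 + 4.74x2 + 5.29x3 + 5.4x4 ≥ 9.63   (energy)
  x4 ≤ 0.7
  x1, x2, x3, x4 ≥ 0.
The optimal basis is {heavy naphtha, reformate}; straight-run naphtha, alkylate drop out. Binding constraints: octane-barrels and the reformate cap.
So heavy naphtha = 2.14077 barrels, reformate = 0.7 barrels.
Total cost: 47.38·2.14077 + 67.12·0.7 = 148.4137.

$148.41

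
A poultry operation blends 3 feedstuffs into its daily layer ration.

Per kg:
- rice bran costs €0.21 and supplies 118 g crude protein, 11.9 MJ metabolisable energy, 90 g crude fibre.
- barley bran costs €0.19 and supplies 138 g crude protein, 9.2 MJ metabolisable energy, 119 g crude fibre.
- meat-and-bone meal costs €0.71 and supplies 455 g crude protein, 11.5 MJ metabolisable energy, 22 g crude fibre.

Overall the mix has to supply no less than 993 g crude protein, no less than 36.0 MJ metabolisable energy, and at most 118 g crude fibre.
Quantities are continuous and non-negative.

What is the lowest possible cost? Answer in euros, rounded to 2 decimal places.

Let x1 = kg of rice bran, x2 = kg of barley bran, x3 = kg of meat-and-bone meal.
Minimize 0.21x1 + 0.19x2 + 0.71x3 s.t.:
  118x1 + 138x2 + 455x3 ≥ 993   (crude protein)
  11.9x1 + 9.2x2 + 11.5x3 ≥ 36   (metabolisable energy)
  90x1 + 119x2 + 22x3 ≤ 118   (crude fibre)
  x1, x2, x3 ≥ 0.
At the optimum only rice bran, meat-and-bone meal are positive (barley bran = 0). Binding constraints: metabolisable energy and crude fibre.
So rice bran = 0.7307 kg, meat-and-bone meal = 2.374 kg.
Total cost: 0.21·0.7307 + 0.71·2.374 = 1.8390.

€1.84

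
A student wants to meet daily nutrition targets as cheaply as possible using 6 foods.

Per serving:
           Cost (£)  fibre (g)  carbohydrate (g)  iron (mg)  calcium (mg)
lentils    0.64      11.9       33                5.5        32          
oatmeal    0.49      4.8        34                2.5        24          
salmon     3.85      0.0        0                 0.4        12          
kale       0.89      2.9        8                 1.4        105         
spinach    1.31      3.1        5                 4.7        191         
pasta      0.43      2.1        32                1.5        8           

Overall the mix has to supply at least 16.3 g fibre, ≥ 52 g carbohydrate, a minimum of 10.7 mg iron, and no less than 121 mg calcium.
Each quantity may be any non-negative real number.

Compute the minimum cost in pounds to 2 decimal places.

£1.52

Let x1 = servings of lentils, x2 = servings of oatmeal, x3 = servings of salmon, x4 = servings of kale, x5 = servings of spinach, x6 = servings of pasta.
min 0.64x1 + 0.49x2 + 3.85x3 + 0.89x4 + 1.31x5 + 0.43x6 with:
  11.9x1 + 4.8x2 + 2.9x4 + 3.1x5 + 2.1x6 ≥ 16.3   (fibre)
  33x1 + 34x2 + 8x4 + 5x5 + 32x6 ≥ 52   (carbohydrate)
  5.5x1 + 2.5x2 + 0.4x3 + 1.4x4 + 4.7x5 + 1.5x6 ≥ 10.7   (iron)
  32x1 + 24x2 + 12x3 + 105x4 + 191x5 + 8x6 ≥ 121   (calcium)
  x1, x2, x3, x4, x5, x6 ≥ 0.
The minimum-cost mix takes nothing from oatmeal, salmon, kale, pasta — only lentils, spinach. The iron and calcium requirements are met with equality.
So lentils = 1.639 servings, spinach = 0.359 servings.
Objective = 0.64·1.639 + 1.31·0.359 = 1.5193.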